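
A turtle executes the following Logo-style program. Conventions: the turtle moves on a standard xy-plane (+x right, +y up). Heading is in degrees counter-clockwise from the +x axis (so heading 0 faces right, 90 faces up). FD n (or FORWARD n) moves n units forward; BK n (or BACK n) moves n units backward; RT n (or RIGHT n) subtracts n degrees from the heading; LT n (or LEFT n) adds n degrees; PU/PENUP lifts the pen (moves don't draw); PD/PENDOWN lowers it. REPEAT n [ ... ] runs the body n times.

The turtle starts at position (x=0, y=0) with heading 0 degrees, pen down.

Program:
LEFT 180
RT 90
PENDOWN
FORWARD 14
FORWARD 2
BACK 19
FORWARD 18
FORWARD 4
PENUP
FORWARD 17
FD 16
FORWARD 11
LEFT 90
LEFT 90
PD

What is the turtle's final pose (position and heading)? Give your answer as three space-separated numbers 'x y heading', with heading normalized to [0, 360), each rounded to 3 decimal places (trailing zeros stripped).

Executing turtle program step by step:
Start: pos=(0,0), heading=0, pen down
LT 180: heading 0 -> 180
RT 90: heading 180 -> 90
PD: pen down
FD 14: (0,0) -> (0,14) [heading=90, draw]
FD 2: (0,14) -> (0,16) [heading=90, draw]
BK 19: (0,16) -> (0,-3) [heading=90, draw]
FD 18: (0,-3) -> (0,15) [heading=90, draw]
FD 4: (0,15) -> (0,19) [heading=90, draw]
PU: pen up
FD 17: (0,19) -> (0,36) [heading=90, move]
FD 16: (0,36) -> (0,52) [heading=90, move]
FD 11: (0,52) -> (0,63) [heading=90, move]
LT 90: heading 90 -> 180
LT 90: heading 180 -> 270
PD: pen down
Final: pos=(0,63), heading=270, 5 segment(s) drawn

Answer: 0 63 270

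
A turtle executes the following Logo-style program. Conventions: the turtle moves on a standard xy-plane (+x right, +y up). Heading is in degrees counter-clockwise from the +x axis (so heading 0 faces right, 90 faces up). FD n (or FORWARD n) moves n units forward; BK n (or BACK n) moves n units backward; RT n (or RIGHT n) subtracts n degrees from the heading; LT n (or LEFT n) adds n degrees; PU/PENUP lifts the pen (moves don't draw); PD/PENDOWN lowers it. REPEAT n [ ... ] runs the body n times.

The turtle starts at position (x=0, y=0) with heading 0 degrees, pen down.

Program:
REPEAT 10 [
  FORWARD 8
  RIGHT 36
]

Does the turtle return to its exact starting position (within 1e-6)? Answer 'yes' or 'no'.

Executing turtle program step by step:
Start: pos=(0,0), heading=0, pen down
REPEAT 10 [
  -- iteration 1/10 --
  FD 8: (0,0) -> (8,0) [heading=0, draw]
  RT 36: heading 0 -> 324
  -- iteration 2/10 --
  FD 8: (8,0) -> (14.472,-4.702) [heading=324, draw]
  RT 36: heading 324 -> 288
  -- iteration 3/10 --
  FD 8: (14.472,-4.702) -> (16.944,-12.311) [heading=288, draw]
  RT 36: heading 288 -> 252
  -- iteration 4/10 --
  FD 8: (16.944,-12.311) -> (14.472,-19.919) [heading=252, draw]
  RT 36: heading 252 -> 216
  -- iteration 5/10 --
  FD 8: (14.472,-19.919) -> (8,-24.621) [heading=216, draw]
  RT 36: heading 216 -> 180
  -- iteration 6/10 --
  FD 8: (8,-24.621) -> (0,-24.621) [heading=180, draw]
  RT 36: heading 180 -> 144
  -- iteration 7/10 --
  FD 8: (0,-24.621) -> (-6.472,-19.919) [heading=144, draw]
  RT 36: heading 144 -> 108
  -- iteration 8/10 --
  FD 8: (-6.472,-19.919) -> (-8.944,-12.311) [heading=108, draw]
  RT 36: heading 108 -> 72
  -- iteration 9/10 --
  FD 8: (-8.944,-12.311) -> (-6.472,-4.702) [heading=72, draw]
  RT 36: heading 72 -> 36
  -- iteration 10/10 --
  FD 8: (-6.472,-4.702) -> (0,0) [heading=36, draw]
  RT 36: heading 36 -> 0
]
Final: pos=(0,0), heading=0, 10 segment(s) drawn

Start position: (0, 0)
Final position: (0, 0)
Distance = 0; < 1e-6 -> CLOSED

Answer: yes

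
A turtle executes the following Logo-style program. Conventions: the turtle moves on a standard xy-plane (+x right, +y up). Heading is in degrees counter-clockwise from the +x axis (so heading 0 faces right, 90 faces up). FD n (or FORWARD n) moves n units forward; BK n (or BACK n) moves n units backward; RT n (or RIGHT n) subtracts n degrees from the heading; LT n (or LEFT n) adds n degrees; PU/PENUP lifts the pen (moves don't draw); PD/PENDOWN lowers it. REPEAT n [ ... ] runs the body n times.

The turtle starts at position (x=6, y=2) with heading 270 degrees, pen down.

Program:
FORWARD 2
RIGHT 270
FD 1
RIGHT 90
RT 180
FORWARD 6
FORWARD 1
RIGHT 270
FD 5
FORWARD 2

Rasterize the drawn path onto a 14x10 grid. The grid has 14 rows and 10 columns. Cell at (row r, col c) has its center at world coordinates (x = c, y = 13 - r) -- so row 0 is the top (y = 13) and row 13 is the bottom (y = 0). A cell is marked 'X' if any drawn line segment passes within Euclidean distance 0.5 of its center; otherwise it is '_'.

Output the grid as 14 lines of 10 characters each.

Answer: __________
__________
__________
__________
__________
__________
XXXXXXXX__
_______X__
_______X__
_______X__
_______X__
______XX__
______XX__
______XX__

Derivation:
Segment 0: (6,2) -> (6,0)
Segment 1: (6,0) -> (7,0)
Segment 2: (7,0) -> (7,6)
Segment 3: (7,6) -> (7,7)
Segment 4: (7,7) -> (2,7)
Segment 5: (2,7) -> (-0,7)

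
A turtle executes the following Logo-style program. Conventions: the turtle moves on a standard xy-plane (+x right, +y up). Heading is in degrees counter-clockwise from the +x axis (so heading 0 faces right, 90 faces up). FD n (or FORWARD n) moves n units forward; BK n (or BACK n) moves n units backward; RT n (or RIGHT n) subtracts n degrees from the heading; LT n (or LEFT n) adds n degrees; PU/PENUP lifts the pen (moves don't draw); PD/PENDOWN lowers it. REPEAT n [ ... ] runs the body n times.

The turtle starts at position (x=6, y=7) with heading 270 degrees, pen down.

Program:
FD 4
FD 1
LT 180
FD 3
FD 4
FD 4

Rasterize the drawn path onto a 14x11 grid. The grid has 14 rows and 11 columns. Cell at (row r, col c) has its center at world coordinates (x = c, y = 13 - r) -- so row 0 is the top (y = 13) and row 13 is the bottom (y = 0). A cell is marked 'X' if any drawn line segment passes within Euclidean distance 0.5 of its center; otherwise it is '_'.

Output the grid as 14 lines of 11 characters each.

Segment 0: (6,7) -> (6,3)
Segment 1: (6,3) -> (6,2)
Segment 2: (6,2) -> (6,5)
Segment 3: (6,5) -> (6,9)
Segment 4: (6,9) -> (6,13)

Answer: ______X____
______X____
______X____
______X____
______X____
______X____
______X____
______X____
______X____
______X____
______X____
______X____
___________
___________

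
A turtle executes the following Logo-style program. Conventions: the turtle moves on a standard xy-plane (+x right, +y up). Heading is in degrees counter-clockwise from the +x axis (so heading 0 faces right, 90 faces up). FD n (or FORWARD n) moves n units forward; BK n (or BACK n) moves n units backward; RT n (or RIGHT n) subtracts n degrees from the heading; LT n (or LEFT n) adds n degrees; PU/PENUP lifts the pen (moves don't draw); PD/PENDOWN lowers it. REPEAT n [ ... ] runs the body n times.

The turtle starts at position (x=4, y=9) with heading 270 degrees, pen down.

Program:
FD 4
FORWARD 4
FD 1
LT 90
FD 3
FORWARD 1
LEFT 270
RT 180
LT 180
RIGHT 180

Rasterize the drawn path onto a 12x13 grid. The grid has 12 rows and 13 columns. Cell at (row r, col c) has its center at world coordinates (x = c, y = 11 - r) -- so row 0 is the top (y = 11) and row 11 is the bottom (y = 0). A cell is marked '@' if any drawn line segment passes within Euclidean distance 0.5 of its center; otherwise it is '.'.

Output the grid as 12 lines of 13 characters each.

Segment 0: (4,9) -> (4,5)
Segment 1: (4,5) -> (4,1)
Segment 2: (4,1) -> (4,0)
Segment 3: (4,0) -> (7,-0)
Segment 4: (7,-0) -> (8,-0)

Answer: .............
.............
....@........
....@........
....@........
....@........
....@........
....@........
....@........
....@........
....@........
....@@@@@....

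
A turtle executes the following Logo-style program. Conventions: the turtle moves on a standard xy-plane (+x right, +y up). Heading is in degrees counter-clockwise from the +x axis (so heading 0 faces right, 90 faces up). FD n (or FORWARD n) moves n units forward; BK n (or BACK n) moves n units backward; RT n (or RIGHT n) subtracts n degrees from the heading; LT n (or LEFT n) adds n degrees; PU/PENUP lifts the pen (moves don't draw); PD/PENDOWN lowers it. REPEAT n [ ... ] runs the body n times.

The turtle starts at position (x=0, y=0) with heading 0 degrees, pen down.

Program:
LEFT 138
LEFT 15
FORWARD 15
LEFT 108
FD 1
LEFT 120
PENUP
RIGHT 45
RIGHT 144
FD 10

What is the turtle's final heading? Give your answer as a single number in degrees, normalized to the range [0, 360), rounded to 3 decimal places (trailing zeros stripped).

Answer: 192

Derivation:
Executing turtle program step by step:
Start: pos=(0,0), heading=0, pen down
LT 138: heading 0 -> 138
LT 15: heading 138 -> 153
FD 15: (0,0) -> (-13.365,6.81) [heading=153, draw]
LT 108: heading 153 -> 261
FD 1: (-13.365,6.81) -> (-13.522,5.822) [heading=261, draw]
LT 120: heading 261 -> 21
PU: pen up
RT 45: heading 21 -> 336
RT 144: heading 336 -> 192
FD 10: (-13.522,5.822) -> (-23.303,3.743) [heading=192, move]
Final: pos=(-23.303,3.743), heading=192, 2 segment(s) drawn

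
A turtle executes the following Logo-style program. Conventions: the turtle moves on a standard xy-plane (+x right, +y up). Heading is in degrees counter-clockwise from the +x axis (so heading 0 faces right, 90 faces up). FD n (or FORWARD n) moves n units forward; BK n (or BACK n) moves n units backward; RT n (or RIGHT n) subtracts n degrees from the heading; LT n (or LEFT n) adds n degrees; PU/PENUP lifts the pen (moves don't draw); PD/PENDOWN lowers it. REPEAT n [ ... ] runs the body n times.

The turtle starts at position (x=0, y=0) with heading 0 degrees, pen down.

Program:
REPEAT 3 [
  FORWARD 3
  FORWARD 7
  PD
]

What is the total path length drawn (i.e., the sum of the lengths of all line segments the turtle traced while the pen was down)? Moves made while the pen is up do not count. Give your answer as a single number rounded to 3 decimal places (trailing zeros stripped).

Answer: 30

Derivation:
Executing turtle program step by step:
Start: pos=(0,0), heading=0, pen down
REPEAT 3 [
  -- iteration 1/3 --
  FD 3: (0,0) -> (3,0) [heading=0, draw]
  FD 7: (3,0) -> (10,0) [heading=0, draw]
  PD: pen down
  -- iteration 2/3 --
  FD 3: (10,0) -> (13,0) [heading=0, draw]
  FD 7: (13,0) -> (20,0) [heading=0, draw]
  PD: pen down
  -- iteration 3/3 --
  FD 3: (20,0) -> (23,0) [heading=0, draw]
  FD 7: (23,0) -> (30,0) [heading=0, draw]
  PD: pen down
]
Final: pos=(30,0), heading=0, 6 segment(s) drawn

Segment lengths:
  seg 1: (0,0) -> (3,0), length = 3
  seg 2: (3,0) -> (10,0), length = 7
  seg 3: (10,0) -> (13,0), length = 3
  seg 4: (13,0) -> (20,0), length = 7
  seg 5: (20,0) -> (23,0), length = 3
  seg 6: (23,0) -> (30,0), length = 7
Total = 30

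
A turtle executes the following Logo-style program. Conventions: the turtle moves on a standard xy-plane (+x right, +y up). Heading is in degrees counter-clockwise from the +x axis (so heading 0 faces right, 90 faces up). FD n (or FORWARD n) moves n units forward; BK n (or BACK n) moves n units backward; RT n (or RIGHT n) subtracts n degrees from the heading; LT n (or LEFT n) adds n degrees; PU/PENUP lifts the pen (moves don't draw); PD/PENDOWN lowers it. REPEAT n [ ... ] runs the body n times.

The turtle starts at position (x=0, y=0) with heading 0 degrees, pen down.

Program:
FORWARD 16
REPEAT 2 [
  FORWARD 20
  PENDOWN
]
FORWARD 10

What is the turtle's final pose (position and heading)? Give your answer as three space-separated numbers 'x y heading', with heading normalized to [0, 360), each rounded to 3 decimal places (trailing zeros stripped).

Executing turtle program step by step:
Start: pos=(0,0), heading=0, pen down
FD 16: (0,0) -> (16,0) [heading=0, draw]
REPEAT 2 [
  -- iteration 1/2 --
  FD 20: (16,0) -> (36,0) [heading=0, draw]
  PD: pen down
  -- iteration 2/2 --
  FD 20: (36,0) -> (56,0) [heading=0, draw]
  PD: pen down
]
FD 10: (56,0) -> (66,0) [heading=0, draw]
Final: pos=(66,0), heading=0, 4 segment(s) drawn

Answer: 66 0 0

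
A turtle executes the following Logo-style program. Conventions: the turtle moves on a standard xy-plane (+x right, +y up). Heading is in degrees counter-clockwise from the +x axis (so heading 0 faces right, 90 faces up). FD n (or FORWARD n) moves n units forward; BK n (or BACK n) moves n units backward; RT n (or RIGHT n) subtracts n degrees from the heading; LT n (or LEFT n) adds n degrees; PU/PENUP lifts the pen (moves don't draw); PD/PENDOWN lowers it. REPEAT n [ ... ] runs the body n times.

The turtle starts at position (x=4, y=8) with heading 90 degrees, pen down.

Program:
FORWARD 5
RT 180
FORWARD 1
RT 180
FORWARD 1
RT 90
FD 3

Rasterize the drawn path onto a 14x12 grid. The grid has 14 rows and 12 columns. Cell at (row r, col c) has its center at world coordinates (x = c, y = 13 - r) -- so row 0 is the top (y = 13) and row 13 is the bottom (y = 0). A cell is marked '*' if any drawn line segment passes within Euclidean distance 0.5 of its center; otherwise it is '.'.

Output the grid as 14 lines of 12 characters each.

Answer: ....****....
....*.......
....*.......
....*.......
....*.......
....*.......
............
............
............
............
............
............
............
............

Derivation:
Segment 0: (4,8) -> (4,13)
Segment 1: (4,13) -> (4,12)
Segment 2: (4,12) -> (4,13)
Segment 3: (4,13) -> (7,13)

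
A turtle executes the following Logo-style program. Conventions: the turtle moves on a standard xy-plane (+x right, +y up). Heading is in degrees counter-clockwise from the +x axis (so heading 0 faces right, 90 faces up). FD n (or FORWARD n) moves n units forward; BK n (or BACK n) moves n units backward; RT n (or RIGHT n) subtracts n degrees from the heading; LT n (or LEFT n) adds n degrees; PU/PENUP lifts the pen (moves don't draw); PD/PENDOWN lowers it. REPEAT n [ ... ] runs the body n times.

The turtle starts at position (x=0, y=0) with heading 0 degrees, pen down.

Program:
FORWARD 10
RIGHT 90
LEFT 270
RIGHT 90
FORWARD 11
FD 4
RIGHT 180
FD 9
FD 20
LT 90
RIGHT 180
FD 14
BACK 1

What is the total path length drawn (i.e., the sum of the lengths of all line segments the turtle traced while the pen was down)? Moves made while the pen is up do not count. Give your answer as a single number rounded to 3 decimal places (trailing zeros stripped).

Answer: 69

Derivation:
Executing turtle program step by step:
Start: pos=(0,0), heading=0, pen down
FD 10: (0,0) -> (10,0) [heading=0, draw]
RT 90: heading 0 -> 270
LT 270: heading 270 -> 180
RT 90: heading 180 -> 90
FD 11: (10,0) -> (10,11) [heading=90, draw]
FD 4: (10,11) -> (10,15) [heading=90, draw]
RT 180: heading 90 -> 270
FD 9: (10,15) -> (10,6) [heading=270, draw]
FD 20: (10,6) -> (10,-14) [heading=270, draw]
LT 90: heading 270 -> 0
RT 180: heading 0 -> 180
FD 14: (10,-14) -> (-4,-14) [heading=180, draw]
BK 1: (-4,-14) -> (-3,-14) [heading=180, draw]
Final: pos=(-3,-14), heading=180, 7 segment(s) drawn

Segment lengths:
  seg 1: (0,0) -> (10,0), length = 10
  seg 2: (10,0) -> (10,11), length = 11
  seg 3: (10,11) -> (10,15), length = 4
  seg 4: (10,15) -> (10,6), length = 9
  seg 5: (10,6) -> (10,-14), length = 20
  seg 6: (10,-14) -> (-4,-14), length = 14
  seg 7: (-4,-14) -> (-3,-14), length = 1
Total = 69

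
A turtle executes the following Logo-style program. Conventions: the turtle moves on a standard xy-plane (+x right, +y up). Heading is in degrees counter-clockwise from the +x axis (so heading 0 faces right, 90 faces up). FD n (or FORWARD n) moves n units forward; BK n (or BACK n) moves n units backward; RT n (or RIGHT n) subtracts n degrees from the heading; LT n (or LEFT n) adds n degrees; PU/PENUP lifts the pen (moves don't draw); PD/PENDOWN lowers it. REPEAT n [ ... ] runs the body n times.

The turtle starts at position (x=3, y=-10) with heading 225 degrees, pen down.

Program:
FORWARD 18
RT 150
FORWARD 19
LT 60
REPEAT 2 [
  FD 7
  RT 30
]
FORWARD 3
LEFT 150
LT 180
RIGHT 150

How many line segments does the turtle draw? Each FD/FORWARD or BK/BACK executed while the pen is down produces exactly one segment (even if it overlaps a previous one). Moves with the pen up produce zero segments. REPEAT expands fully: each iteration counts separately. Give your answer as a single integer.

Answer: 5

Derivation:
Executing turtle program step by step:
Start: pos=(3,-10), heading=225, pen down
FD 18: (3,-10) -> (-9.728,-22.728) [heading=225, draw]
RT 150: heading 225 -> 75
FD 19: (-9.728,-22.728) -> (-4.81,-4.375) [heading=75, draw]
LT 60: heading 75 -> 135
REPEAT 2 [
  -- iteration 1/2 --
  FD 7: (-4.81,-4.375) -> (-9.76,0.574) [heading=135, draw]
  RT 30: heading 135 -> 105
  -- iteration 2/2 --
  FD 7: (-9.76,0.574) -> (-11.572,7.336) [heading=105, draw]
  RT 30: heading 105 -> 75
]
FD 3: (-11.572,7.336) -> (-10.795,10.234) [heading=75, draw]
LT 150: heading 75 -> 225
LT 180: heading 225 -> 45
RT 150: heading 45 -> 255
Final: pos=(-10.795,10.234), heading=255, 5 segment(s) drawn
Segments drawn: 5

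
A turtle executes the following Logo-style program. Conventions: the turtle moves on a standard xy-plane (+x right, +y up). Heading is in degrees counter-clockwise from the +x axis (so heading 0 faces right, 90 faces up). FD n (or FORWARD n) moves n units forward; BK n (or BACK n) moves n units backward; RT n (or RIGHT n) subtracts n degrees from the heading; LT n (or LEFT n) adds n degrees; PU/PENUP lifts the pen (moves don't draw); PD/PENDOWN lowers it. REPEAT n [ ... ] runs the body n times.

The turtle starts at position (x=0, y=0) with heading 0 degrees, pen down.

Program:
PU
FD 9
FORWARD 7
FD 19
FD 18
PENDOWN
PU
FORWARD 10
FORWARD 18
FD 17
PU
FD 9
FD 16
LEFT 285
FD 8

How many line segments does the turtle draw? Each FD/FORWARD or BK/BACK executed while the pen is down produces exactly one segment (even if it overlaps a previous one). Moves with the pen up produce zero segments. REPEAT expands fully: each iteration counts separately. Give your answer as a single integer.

Answer: 0

Derivation:
Executing turtle program step by step:
Start: pos=(0,0), heading=0, pen down
PU: pen up
FD 9: (0,0) -> (9,0) [heading=0, move]
FD 7: (9,0) -> (16,0) [heading=0, move]
FD 19: (16,0) -> (35,0) [heading=0, move]
FD 18: (35,0) -> (53,0) [heading=0, move]
PD: pen down
PU: pen up
FD 10: (53,0) -> (63,0) [heading=0, move]
FD 18: (63,0) -> (81,0) [heading=0, move]
FD 17: (81,0) -> (98,0) [heading=0, move]
PU: pen up
FD 9: (98,0) -> (107,0) [heading=0, move]
FD 16: (107,0) -> (123,0) [heading=0, move]
LT 285: heading 0 -> 285
FD 8: (123,0) -> (125.071,-7.727) [heading=285, move]
Final: pos=(125.071,-7.727), heading=285, 0 segment(s) drawn
Segments drawn: 0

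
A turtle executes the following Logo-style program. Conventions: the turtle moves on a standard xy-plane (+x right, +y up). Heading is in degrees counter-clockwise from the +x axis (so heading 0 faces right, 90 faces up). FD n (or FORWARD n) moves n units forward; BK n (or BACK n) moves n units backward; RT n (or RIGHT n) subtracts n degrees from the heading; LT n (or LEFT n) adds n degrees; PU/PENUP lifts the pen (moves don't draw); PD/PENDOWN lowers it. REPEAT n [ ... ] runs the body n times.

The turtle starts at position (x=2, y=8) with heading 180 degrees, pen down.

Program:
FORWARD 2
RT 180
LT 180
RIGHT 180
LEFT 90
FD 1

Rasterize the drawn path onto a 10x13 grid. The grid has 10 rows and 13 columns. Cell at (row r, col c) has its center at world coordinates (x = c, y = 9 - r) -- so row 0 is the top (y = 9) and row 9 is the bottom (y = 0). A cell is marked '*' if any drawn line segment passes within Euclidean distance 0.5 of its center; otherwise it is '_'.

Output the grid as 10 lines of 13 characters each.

Segment 0: (2,8) -> (0,8)
Segment 1: (0,8) -> (0,9)

Answer: *____________
***__________
_____________
_____________
_____________
_____________
_____________
_____________
_____________
_____________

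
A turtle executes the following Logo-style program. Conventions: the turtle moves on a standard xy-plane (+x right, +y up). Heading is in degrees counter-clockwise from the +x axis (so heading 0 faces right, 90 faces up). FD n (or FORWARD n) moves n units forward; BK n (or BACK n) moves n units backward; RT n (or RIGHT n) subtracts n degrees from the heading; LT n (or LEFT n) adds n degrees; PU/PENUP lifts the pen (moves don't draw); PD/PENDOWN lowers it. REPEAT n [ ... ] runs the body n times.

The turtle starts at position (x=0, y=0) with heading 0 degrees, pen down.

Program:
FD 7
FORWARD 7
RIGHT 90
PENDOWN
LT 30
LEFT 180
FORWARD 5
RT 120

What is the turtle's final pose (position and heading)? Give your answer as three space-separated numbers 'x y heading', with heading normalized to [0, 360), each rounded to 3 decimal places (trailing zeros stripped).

Executing turtle program step by step:
Start: pos=(0,0), heading=0, pen down
FD 7: (0,0) -> (7,0) [heading=0, draw]
FD 7: (7,0) -> (14,0) [heading=0, draw]
RT 90: heading 0 -> 270
PD: pen down
LT 30: heading 270 -> 300
LT 180: heading 300 -> 120
FD 5: (14,0) -> (11.5,4.33) [heading=120, draw]
RT 120: heading 120 -> 0
Final: pos=(11.5,4.33), heading=0, 3 segment(s) drawn

Answer: 11.5 4.33 0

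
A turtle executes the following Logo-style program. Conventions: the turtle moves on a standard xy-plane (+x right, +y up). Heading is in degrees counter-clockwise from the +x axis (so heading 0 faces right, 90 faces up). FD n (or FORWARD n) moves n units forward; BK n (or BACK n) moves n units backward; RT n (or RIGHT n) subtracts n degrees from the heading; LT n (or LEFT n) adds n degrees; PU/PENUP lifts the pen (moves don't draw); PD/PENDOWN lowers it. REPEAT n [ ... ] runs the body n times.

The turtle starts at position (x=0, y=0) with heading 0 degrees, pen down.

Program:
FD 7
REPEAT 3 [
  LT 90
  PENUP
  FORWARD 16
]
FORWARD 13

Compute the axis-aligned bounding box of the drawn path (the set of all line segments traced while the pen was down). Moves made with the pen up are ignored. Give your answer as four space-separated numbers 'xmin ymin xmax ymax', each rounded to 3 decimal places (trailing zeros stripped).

Executing turtle program step by step:
Start: pos=(0,0), heading=0, pen down
FD 7: (0,0) -> (7,0) [heading=0, draw]
REPEAT 3 [
  -- iteration 1/3 --
  LT 90: heading 0 -> 90
  PU: pen up
  FD 16: (7,0) -> (7,16) [heading=90, move]
  -- iteration 2/3 --
  LT 90: heading 90 -> 180
  PU: pen up
  FD 16: (7,16) -> (-9,16) [heading=180, move]
  -- iteration 3/3 --
  LT 90: heading 180 -> 270
  PU: pen up
  FD 16: (-9,16) -> (-9,0) [heading=270, move]
]
FD 13: (-9,0) -> (-9,-13) [heading=270, move]
Final: pos=(-9,-13), heading=270, 1 segment(s) drawn

Segment endpoints: x in {0, 7}, y in {0}
xmin=0, ymin=0, xmax=7, ymax=0

Answer: 0 0 7 0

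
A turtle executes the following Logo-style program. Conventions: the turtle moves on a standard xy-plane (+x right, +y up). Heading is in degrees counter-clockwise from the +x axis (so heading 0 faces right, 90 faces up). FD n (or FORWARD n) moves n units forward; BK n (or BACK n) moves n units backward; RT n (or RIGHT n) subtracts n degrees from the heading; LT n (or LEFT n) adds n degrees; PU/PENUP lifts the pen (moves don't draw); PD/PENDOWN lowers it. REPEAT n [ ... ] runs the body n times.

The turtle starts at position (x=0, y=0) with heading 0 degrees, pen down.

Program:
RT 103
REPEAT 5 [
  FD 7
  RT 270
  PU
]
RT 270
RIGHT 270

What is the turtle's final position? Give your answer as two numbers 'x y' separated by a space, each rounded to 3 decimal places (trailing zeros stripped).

Executing turtle program step by step:
Start: pos=(0,0), heading=0, pen down
RT 103: heading 0 -> 257
REPEAT 5 [
  -- iteration 1/5 --
  FD 7: (0,0) -> (-1.575,-6.821) [heading=257, draw]
  RT 270: heading 257 -> 347
  PU: pen up
  -- iteration 2/5 --
  FD 7: (-1.575,-6.821) -> (5.246,-8.395) [heading=347, move]
  RT 270: heading 347 -> 77
  PU: pen up
  -- iteration 3/5 --
  FD 7: (5.246,-8.395) -> (6.821,-1.575) [heading=77, move]
  RT 270: heading 77 -> 167
  PU: pen up
  -- iteration 4/5 --
  FD 7: (6.821,-1.575) -> (0,0) [heading=167, move]
  RT 270: heading 167 -> 257
  PU: pen up
  -- iteration 5/5 --
  FD 7: (0,0) -> (-1.575,-6.821) [heading=257, move]
  RT 270: heading 257 -> 347
  PU: pen up
]
RT 270: heading 347 -> 77
RT 270: heading 77 -> 167
Final: pos=(-1.575,-6.821), heading=167, 1 segment(s) drawn

Answer: -1.575 -6.821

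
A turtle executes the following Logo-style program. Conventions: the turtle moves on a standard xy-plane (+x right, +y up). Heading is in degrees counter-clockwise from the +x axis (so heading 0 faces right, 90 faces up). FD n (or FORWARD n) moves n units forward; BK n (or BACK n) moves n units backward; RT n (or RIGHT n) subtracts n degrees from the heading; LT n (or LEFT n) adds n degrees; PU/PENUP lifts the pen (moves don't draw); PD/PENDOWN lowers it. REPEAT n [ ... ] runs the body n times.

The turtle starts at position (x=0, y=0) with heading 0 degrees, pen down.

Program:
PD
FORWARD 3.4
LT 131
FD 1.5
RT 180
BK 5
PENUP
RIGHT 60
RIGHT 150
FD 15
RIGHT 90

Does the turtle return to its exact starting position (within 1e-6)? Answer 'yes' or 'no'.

Executing turtle program step by step:
Start: pos=(0,0), heading=0, pen down
PD: pen down
FD 3.4: (0,0) -> (3.4,0) [heading=0, draw]
LT 131: heading 0 -> 131
FD 1.5: (3.4,0) -> (2.416,1.132) [heading=131, draw]
RT 180: heading 131 -> 311
BK 5: (2.416,1.132) -> (-0.864,4.906) [heading=311, draw]
PU: pen up
RT 60: heading 311 -> 251
RT 150: heading 251 -> 101
FD 15: (-0.864,4.906) -> (-3.727,19.63) [heading=101, move]
RT 90: heading 101 -> 11
Final: pos=(-3.727,19.63), heading=11, 3 segment(s) drawn

Start position: (0, 0)
Final position: (-3.727, 19.63)
Distance = 19.981; >= 1e-6 -> NOT closed

Answer: no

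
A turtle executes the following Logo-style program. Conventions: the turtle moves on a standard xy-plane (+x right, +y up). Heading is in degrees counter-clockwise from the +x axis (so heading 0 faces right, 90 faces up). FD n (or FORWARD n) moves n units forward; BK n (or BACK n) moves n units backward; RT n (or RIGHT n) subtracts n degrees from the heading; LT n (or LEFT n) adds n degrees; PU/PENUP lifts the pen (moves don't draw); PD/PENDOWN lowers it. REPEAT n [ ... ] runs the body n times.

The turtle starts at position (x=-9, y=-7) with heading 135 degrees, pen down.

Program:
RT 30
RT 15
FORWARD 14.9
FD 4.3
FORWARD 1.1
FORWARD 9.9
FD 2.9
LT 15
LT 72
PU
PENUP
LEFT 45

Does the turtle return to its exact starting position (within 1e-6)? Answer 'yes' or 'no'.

Executing turtle program step by step:
Start: pos=(-9,-7), heading=135, pen down
RT 30: heading 135 -> 105
RT 15: heading 105 -> 90
FD 14.9: (-9,-7) -> (-9,7.9) [heading=90, draw]
FD 4.3: (-9,7.9) -> (-9,12.2) [heading=90, draw]
FD 1.1: (-9,12.2) -> (-9,13.3) [heading=90, draw]
FD 9.9: (-9,13.3) -> (-9,23.2) [heading=90, draw]
FD 2.9: (-9,23.2) -> (-9,26.1) [heading=90, draw]
LT 15: heading 90 -> 105
LT 72: heading 105 -> 177
PU: pen up
PU: pen up
LT 45: heading 177 -> 222
Final: pos=(-9,26.1), heading=222, 5 segment(s) drawn

Start position: (-9, -7)
Final position: (-9, 26.1)
Distance = 33.1; >= 1e-6 -> NOT closed

Answer: no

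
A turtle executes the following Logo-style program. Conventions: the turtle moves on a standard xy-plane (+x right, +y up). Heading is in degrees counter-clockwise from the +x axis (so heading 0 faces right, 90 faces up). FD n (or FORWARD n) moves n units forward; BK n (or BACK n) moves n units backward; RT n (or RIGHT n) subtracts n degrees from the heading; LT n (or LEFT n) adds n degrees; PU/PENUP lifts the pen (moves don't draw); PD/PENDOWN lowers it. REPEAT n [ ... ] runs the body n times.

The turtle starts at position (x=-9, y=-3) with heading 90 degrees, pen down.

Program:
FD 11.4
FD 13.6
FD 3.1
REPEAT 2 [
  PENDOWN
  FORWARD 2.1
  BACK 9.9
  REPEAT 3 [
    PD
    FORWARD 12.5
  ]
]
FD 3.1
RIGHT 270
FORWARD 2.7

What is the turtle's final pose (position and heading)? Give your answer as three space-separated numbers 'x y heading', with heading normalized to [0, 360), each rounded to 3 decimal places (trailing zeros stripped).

Answer: -11.7 87.6 180

Derivation:
Executing turtle program step by step:
Start: pos=(-9,-3), heading=90, pen down
FD 11.4: (-9,-3) -> (-9,8.4) [heading=90, draw]
FD 13.6: (-9,8.4) -> (-9,22) [heading=90, draw]
FD 3.1: (-9,22) -> (-9,25.1) [heading=90, draw]
REPEAT 2 [
  -- iteration 1/2 --
  PD: pen down
  FD 2.1: (-9,25.1) -> (-9,27.2) [heading=90, draw]
  BK 9.9: (-9,27.2) -> (-9,17.3) [heading=90, draw]
  REPEAT 3 [
    -- iteration 1/3 --
    PD: pen down
    FD 12.5: (-9,17.3) -> (-9,29.8) [heading=90, draw]
    -- iteration 2/3 --
    PD: pen down
    FD 12.5: (-9,29.8) -> (-9,42.3) [heading=90, draw]
    -- iteration 3/3 --
    PD: pen down
    FD 12.5: (-9,42.3) -> (-9,54.8) [heading=90, draw]
  ]
  -- iteration 2/2 --
  PD: pen down
  FD 2.1: (-9,54.8) -> (-9,56.9) [heading=90, draw]
  BK 9.9: (-9,56.9) -> (-9,47) [heading=90, draw]
  REPEAT 3 [
    -- iteration 1/3 --
    PD: pen down
    FD 12.5: (-9,47) -> (-9,59.5) [heading=90, draw]
    -- iteration 2/3 --
    PD: pen down
    FD 12.5: (-9,59.5) -> (-9,72) [heading=90, draw]
    -- iteration 3/3 --
    PD: pen down
    FD 12.5: (-9,72) -> (-9,84.5) [heading=90, draw]
  ]
]
FD 3.1: (-9,84.5) -> (-9,87.6) [heading=90, draw]
RT 270: heading 90 -> 180
FD 2.7: (-9,87.6) -> (-11.7,87.6) [heading=180, draw]
Final: pos=(-11.7,87.6), heading=180, 15 segment(s) drawn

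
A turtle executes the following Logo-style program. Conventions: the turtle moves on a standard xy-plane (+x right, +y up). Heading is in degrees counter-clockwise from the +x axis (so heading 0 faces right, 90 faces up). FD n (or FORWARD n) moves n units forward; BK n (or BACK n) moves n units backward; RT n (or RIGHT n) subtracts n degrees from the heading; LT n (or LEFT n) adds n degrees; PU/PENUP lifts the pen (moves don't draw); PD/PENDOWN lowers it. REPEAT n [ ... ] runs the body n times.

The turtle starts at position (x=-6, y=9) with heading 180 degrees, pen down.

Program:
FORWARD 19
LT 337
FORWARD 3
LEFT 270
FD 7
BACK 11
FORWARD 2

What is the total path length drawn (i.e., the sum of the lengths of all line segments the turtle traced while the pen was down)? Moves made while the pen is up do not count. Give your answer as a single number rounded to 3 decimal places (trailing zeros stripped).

Answer: 42

Derivation:
Executing turtle program step by step:
Start: pos=(-6,9), heading=180, pen down
FD 19: (-6,9) -> (-25,9) [heading=180, draw]
LT 337: heading 180 -> 157
FD 3: (-25,9) -> (-27.762,10.172) [heading=157, draw]
LT 270: heading 157 -> 67
FD 7: (-27.762,10.172) -> (-25.026,16.616) [heading=67, draw]
BK 11: (-25.026,16.616) -> (-29.324,6.49) [heading=67, draw]
FD 2: (-29.324,6.49) -> (-28.543,8.331) [heading=67, draw]
Final: pos=(-28.543,8.331), heading=67, 5 segment(s) drawn

Segment lengths:
  seg 1: (-6,9) -> (-25,9), length = 19
  seg 2: (-25,9) -> (-27.762,10.172), length = 3
  seg 3: (-27.762,10.172) -> (-25.026,16.616), length = 7
  seg 4: (-25.026,16.616) -> (-29.324,6.49), length = 11
  seg 5: (-29.324,6.49) -> (-28.543,8.331), length = 2
Total = 42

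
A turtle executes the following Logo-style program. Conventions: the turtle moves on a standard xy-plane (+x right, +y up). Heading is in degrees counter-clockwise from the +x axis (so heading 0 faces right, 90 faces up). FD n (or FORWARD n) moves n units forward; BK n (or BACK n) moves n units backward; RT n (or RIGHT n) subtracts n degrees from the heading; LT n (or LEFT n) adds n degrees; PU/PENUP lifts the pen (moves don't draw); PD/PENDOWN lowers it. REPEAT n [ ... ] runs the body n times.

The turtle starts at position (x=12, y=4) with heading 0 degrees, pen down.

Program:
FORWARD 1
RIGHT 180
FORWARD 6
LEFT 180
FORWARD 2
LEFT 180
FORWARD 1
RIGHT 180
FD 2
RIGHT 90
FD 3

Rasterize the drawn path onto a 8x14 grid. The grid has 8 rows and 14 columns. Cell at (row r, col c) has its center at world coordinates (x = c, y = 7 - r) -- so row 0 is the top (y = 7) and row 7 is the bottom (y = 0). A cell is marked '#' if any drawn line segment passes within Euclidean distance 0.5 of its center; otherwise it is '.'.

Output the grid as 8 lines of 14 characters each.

Answer: ..............
..............
..............
.......#######
..........#...
..........#...
..........#...
..............

Derivation:
Segment 0: (12,4) -> (13,4)
Segment 1: (13,4) -> (7,4)
Segment 2: (7,4) -> (9,4)
Segment 3: (9,4) -> (8,4)
Segment 4: (8,4) -> (10,4)
Segment 5: (10,4) -> (10,1)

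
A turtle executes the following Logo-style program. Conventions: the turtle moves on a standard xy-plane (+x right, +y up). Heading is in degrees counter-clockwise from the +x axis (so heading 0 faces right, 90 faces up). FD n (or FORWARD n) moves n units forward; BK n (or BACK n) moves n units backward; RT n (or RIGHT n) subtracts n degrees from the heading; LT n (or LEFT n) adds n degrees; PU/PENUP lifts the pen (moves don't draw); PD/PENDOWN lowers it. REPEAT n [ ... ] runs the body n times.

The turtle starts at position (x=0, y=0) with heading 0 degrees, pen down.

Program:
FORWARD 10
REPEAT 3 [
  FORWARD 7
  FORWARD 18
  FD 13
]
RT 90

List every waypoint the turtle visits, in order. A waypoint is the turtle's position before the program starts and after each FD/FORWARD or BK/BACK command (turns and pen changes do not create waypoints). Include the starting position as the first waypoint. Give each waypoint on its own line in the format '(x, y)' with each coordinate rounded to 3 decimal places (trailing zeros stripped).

Answer: (0, 0)
(10, 0)
(17, 0)
(35, 0)
(48, 0)
(55, 0)
(73, 0)
(86, 0)
(93, 0)
(111, 0)
(124, 0)

Derivation:
Executing turtle program step by step:
Start: pos=(0,0), heading=0, pen down
FD 10: (0,0) -> (10,0) [heading=0, draw]
REPEAT 3 [
  -- iteration 1/3 --
  FD 7: (10,0) -> (17,0) [heading=0, draw]
  FD 18: (17,0) -> (35,0) [heading=0, draw]
  FD 13: (35,0) -> (48,0) [heading=0, draw]
  -- iteration 2/3 --
  FD 7: (48,0) -> (55,0) [heading=0, draw]
  FD 18: (55,0) -> (73,0) [heading=0, draw]
  FD 13: (73,0) -> (86,0) [heading=0, draw]
  -- iteration 3/3 --
  FD 7: (86,0) -> (93,0) [heading=0, draw]
  FD 18: (93,0) -> (111,0) [heading=0, draw]
  FD 13: (111,0) -> (124,0) [heading=0, draw]
]
RT 90: heading 0 -> 270
Final: pos=(124,0), heading=270, 10 segment(s) drawn
Waypoints (11 total):
(0, 0)
(10, 0)
(17, 0)
(35, 0)
(48, 0)
(55, 0)
(73, 0)
(86, 0)
(93, 0)
(111, 0)
(124, 0)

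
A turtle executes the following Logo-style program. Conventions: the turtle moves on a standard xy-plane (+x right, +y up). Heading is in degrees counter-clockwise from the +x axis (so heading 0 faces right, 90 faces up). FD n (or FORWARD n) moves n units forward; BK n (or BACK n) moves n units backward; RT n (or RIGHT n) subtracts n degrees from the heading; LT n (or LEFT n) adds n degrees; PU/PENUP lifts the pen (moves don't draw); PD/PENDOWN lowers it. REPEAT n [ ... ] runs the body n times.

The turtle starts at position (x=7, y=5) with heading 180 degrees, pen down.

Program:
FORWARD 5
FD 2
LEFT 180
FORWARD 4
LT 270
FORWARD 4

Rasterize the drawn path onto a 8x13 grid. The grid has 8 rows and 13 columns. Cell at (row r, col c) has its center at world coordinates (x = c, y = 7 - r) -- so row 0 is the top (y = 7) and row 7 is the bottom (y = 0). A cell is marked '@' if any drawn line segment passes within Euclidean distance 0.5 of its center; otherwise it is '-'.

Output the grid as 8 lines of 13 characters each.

Segment 0: (7,5) -> (2,5)
Segment 1: (2,5) -> (0,5)
Segment 2: (0,5) -> (4,5)
Segment 3: (4,5) -> (4,1)

Answer: -------------
-------------
@@@@@@@@-----
----@--------
----@--------
----@--------
----@--------
-------------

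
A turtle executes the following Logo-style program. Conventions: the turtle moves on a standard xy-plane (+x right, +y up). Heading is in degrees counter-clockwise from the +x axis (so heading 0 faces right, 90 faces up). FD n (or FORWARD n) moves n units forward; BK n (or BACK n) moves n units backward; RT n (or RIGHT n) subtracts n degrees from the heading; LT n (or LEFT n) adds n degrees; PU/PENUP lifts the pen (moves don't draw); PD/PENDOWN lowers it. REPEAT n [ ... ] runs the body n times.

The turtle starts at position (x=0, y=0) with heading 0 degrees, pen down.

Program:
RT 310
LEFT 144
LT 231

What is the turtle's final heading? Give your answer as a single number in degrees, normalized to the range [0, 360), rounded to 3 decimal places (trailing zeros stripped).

Answer: 65

Derivation:
Executing turtle program step by step:
Start: pos=(0,0), heading=0, pen down
RT 310: heading 0 -> 50
LT 144: heading 50 -> 194
LT 231: heading 194 -> 65
Final: pos=(0,0), heading=65, 0 segment(s) drawn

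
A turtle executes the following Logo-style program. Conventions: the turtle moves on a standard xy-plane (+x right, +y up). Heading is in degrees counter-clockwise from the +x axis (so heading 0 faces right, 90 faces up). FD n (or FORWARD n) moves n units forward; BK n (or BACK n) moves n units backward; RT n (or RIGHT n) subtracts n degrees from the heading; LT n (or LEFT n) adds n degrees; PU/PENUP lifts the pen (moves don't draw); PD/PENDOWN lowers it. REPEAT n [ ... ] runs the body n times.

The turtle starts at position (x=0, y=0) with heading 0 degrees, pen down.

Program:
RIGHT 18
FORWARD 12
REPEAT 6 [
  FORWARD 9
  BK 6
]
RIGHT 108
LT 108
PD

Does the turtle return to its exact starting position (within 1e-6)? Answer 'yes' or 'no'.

Executing turtle program step by step:
Start: pos=(0,0), heading=0, pen down
RT 18: heading 0 -> 342
FD 12: (0,0) -> (11.413,-3.708) [heading=342, draw]
REPEAT 6 [
  -- iteration 1/6 --
  FD 9: (11.413,-3.708) -> (19.972,-6.489) [heading=342, draw]
  BK 6: (19.972,-6.489) -> (14.266,-4.635) [heading=342, draw]
  -- iteration 2/6 --
  FD 9: (14.266,-4.635) -> (22.825,-7.416) [heading=342, draw]
  BK 6: (22.825,-7.416) -> (17.119,-5.562) [heading=342, draw]
  -- iteration 3/6 --
  FD 9: (17.119,-5.562) -> (25.679,-8.343) [heading=342, draw]
  BK 6: (25.679,-8.343) -> (19.972,-6.489) [heading=342, draw]
  -- iteration 4/6 --
  FD 9: (19.972,-6.489) -> (28.532,-9.271) [heading=342, draw]
  BK 6: (28.532,-9.271) -> (22.825,-7.416) [heading=342, draw]
  -- iteration 5/6 --
  FD 9: (22.825,-7.416) -> (31.385,-10.198) [heading=342, draw]
  BK 6: (31.385,-10.198) -> (25.679,-8.343) [heading=342, draw]
  -- iteration 6/6 --
  FD 9: (25.679,-8.343) -> (34.238,-11.125) [heading=342, draw]
  BK 6: (34.238,-11.125) -> (28.532,-9.271) [heading=342, draw]
]
RT 108: heading 342 -> 234
LT 108: heading 234 -> 342
PD: pen down
Final: pos=(28.532,-9.271), heading=342, 13 segment(s) drawn

Start position: (0, 0)
Final position: (28.532, -9.271)
Distance = 30; >= 1e-6 -> NOT closed

Answer: no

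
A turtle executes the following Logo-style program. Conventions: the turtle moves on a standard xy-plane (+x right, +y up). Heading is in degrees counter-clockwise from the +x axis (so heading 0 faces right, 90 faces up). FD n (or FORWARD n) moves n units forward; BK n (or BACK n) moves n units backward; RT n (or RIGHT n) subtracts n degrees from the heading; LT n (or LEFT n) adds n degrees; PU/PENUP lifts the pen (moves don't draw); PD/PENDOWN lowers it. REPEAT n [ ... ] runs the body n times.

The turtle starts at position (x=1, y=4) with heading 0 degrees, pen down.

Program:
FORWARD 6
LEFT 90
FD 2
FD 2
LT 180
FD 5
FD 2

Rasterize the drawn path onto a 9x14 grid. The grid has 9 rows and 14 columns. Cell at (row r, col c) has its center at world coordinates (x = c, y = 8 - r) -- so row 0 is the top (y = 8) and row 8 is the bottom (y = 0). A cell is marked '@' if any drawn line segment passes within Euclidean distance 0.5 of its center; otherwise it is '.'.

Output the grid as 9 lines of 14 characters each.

Answer: .......@......
.......@......
.......@......
.......@......
.@@@@@@@......
.......@......
.......@......
.......@......
..............

Derivation:
Segment 0: (1,4) -> (7,4)
Segment 1: (7,4) -> (7,6)
Segment 2: (7,6) -> (7,8)
Segment 3: (7,8) -> (7,3)
Segment 4: (7,3) -> (7,1)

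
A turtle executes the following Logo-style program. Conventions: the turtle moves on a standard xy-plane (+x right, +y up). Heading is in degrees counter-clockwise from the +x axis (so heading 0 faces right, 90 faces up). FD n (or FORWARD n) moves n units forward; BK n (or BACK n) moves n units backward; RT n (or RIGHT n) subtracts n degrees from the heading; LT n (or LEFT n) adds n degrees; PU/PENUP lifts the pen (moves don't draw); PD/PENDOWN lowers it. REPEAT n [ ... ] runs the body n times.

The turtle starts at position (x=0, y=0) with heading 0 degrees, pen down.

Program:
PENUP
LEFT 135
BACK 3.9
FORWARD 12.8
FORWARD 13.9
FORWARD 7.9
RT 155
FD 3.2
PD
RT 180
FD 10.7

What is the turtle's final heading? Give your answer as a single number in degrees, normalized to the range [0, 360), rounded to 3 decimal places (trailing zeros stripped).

Executing turtle program step by step:
Start: pos=(0,0), heading=0, pen down
PU: pen up
LT 135: heading 0 -> 135
BK 3.9: (0,0) -> (2.758,-2.758) [heading=135, move]
FD 12.8: (2.758,-2.758) -> (-6.293,6.293) [heading=135, move]
FD 13.9: (-6.293,6.293) -> (-16.122,16.122) [heading=135, move]
FD 7.9: (-16.122,16.122) -> (-21.708,21.708) [heading=135, move]
RT 155: heading 135 -> 340
FD 3.2: (-21.708,21.708) -> (-18.701,20.614) [heading=340, move]
PD: pen down
RT 180: heading 340 -> 160
FD 10.7: (-18.701,20.614) -> (-28.756,24.273) [heading=160, draw]
Final: pos=(-28.756,24.273), heading=160, 1 segment(s) drawn

Answer: 160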